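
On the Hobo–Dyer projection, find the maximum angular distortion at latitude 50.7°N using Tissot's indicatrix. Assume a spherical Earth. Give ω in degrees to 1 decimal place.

25.6°

The Hobo–Dyer projection is cylindrical equal-area with φ₀ = 37.5°. For cylindrical equal-area with standard parallel φ₀, h = cos φ / cos φ₀ and k = cos φ₀ / cos φ, so h·k = 1.
At 50.7°: h = 0.7984, k = 1.253; principal scales a = 1.253, b = 0.7984.
sin(ω/2) = (a − b)/(a + b) = 0.4542/2.051 = 0.2215, so ω = 2 arcsin(0.2215) ≈ 25.6°.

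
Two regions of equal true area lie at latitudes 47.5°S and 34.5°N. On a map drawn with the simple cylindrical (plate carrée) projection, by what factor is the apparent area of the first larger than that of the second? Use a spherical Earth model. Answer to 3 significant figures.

In the plate carrée (x = Rλ, y = Rφ), meridians are true-scale (h = 1) and parallels are stretched by k = sec φ.
Areal scale at 47.5°: h·k = 1.000 × 1.480 = 1.480.
Areal scale at 34.5°: h·k = 1.000 × 1.213 = 1.213.
Ratio = 1.480/1.213 ≈ 1.22.

1.22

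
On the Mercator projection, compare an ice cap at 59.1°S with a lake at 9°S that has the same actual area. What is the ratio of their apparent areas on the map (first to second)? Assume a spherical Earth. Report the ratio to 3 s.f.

3.70

Mercator areal scale is sec²φ.
At 59.1°: sec²(59.1°) = 1/0.5135² = 3.792.
At 9°: sec²(9°) = 1/0.9877² = 1.025.
Ratio = 3.792/1.025 = cos²(9°)/cos²(59.1°) ≈ 3.70.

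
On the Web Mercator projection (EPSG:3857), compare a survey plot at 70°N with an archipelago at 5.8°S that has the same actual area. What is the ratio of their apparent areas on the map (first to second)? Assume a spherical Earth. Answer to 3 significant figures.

Mercator areal scale is sec²φ.
At 70°: sec²(70°) = 1/0.3420² = 8.549.
At 5.8°: sec²(5.8°) = 1/0.9949² = 1.010.
Ratio = 8.549/1.010 = cos²(5.8°)/cos²(70°) ≈ 8.46.

8.46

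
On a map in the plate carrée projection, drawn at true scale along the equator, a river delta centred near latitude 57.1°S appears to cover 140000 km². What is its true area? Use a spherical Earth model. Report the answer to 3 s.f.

Plate carrée maps x = Rλ, y = Rφ. The meridian scale is h = 1 and the parallel scale is k = 1/cos φ = sec φ.
Areal scale = h·k = 1 × sec φ; at 57.1°, h = 1.000, k = 1.841, so h·k = 1.841.
True area = apparent / (areal scale) = 140000 / 1.841 ≈ 76000 km².

76000 km²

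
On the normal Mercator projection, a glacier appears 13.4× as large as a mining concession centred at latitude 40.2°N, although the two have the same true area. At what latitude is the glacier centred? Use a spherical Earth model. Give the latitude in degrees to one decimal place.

78.0°

Mercator areal scale is sec²φ, so apparent-area ratio = sec²φ₁ / sec²φ₂ = cos²φ₂ / cos²φ₁.
cos²φ₂ / cos²φ₁ = 13.4  ⇒  cos φ₁ = cos 40.2° / √13.4 = 0.7638/3.661 = 0.2087.
φ₁ = arccos(0.2087) ≈ 78.0°.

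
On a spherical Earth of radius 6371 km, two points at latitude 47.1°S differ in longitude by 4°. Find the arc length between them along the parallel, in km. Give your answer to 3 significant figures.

303 km

Arc length along a parallel = R cos φ · Δλ (with Δλ in radians).
= 6371 × cos 47.1° × (4° × π/180) = 6371 × 0.6807 × 0.06981 ≈ 303 km.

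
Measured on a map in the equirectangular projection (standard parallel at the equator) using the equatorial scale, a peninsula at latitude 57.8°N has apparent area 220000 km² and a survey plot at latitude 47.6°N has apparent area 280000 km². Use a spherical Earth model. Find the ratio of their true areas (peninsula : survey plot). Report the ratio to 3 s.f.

0.621

On the plate carrée, areal scale = h·k = 1 × sec φ, so true area = apparent × cos φ.
True area of peninsula: 220000 × cos(57.8°) = 220000 × 0.5329 = 117200 km².
True area of survey plot: 280000 × cos(47.6°) = 280000 × 0.6743 = 188800 km².
Ratio = 117200 / 188800 ≈ 0.621.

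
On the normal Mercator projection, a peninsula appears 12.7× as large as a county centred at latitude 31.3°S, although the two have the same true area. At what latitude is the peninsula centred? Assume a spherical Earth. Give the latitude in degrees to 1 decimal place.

76.1°

For equal true areas on Mercator, apparent areas scale as sec²φ, so the ratio is cos²φ₂ / cos²φ₁.
cos²φ₂ / cos²φ₁ = 12.7  ⇒  cos φ₁ = cos 31.3° / √12.7 = 0.8545/3.564 = 0.2398.
φ₁ = arccos(0.2398) ≈ 76.1°.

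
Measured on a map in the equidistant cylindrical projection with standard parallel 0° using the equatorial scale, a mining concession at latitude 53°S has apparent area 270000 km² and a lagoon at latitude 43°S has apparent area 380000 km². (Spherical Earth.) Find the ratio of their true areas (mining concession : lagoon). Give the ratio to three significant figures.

On the plate carrée, areal scale = h·k = 1 × sec φ, so true area = apparent × cos φ.
True area of mining concession: 270000 × cos(53°) = 270000 × 0.6018 = 162500 km².
True area of lagoon: 380000 × cos(43°) = 380000 × 0.7314 = 277900 km².
Ratio = 162500 / 277900 ≈ 0.585.

0.585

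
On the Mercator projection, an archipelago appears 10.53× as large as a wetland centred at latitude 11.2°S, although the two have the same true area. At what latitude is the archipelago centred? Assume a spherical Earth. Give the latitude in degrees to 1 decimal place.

72.4°

Mercator areal scale is sec²φ, so apparent-area ratio = sec²φ₁ / sec²φ₂ = cos²φ₂ / cos²φ₁.
cos²φ₂ / cos²φ₁ = 10.53  ⇒  cos φ₁ = cos 11.2° / √10.53 = 0.9810/3.245 = 0.3023.
φ₁ = arccos(0.3023) ≈ 72.4°.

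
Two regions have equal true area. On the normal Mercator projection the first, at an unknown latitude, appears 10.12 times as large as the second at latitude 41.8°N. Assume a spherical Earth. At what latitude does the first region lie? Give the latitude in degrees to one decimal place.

Mercator areal scale is sec²φ, so apparent-area ratio = sec²φ₁ / sec²φ₂ = cos²φ₂ / cos²φ₁.
cos²φ₂ / cos²φ₁ = 10.12  ⇒  cos φ₁ = cos 41.8° / √10.12 = 0.7455/3.181 = 0.2343.
φ₁ = arccos(0.2343) ≈ 76.4°.

76.4°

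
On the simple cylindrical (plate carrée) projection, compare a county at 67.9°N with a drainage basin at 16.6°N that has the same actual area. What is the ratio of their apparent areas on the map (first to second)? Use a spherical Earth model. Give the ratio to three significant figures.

In the plate carrée (x = Rλ, y = Rφ), meridians are true-scale (h = 1) and parallels are stretched by k = sec φ.
Areal scale at 67.9°: h·k = 1.000 × 2.658 = 2.658.
Areal scale at 16.6°: h·k = 1.000 × 1.043 = 1.043.
Ratio = 2.658/1.043 ≈ 2.55.

2.55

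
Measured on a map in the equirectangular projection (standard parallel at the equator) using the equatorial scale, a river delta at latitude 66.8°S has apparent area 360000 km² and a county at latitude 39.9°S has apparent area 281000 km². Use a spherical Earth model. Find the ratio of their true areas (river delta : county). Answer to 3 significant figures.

0.658

On the plate carrée, areal scale = h·k = 1 × sec φ, so true area = apparent × cos φ.
True area of river delta: 360000 × cos(66.8°) = 360000 × 0.3939 = 141800 km².
True area of county: 281000 × cos(39.9°) = 281000 × 0.7672 = 215600 km².
Ratio = 141800 / 215600 ≈ 0.658.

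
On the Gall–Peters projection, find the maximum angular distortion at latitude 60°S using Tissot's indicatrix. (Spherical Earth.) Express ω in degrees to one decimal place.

Gall–Peters is a cylindrical equal-area projection with standard parallels at ±45°. Cylindrical equal-area (φ₀ = 45°): h = cos φ / cos 45° along meridians, k = cos 45° / cos φ along parallels; h·k = 1.
At 60°: h = 0.7071, k = 1.414; principal scales a = 1.414, b = 0.7071.
sin(ω/2) = (a − b)/(a + b) = 0.7071/2.121 = 0.3333, so ω = 2 arcsin(0.3333) ≈ 38.9°.

38.9°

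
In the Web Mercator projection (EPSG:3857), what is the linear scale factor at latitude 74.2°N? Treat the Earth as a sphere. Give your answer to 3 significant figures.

3.67

The Mercator projection is conformal; its linear scale factor is the same in every direction and equals sec φ = 1/cos φ.
k = 1/cos 74.2° = 1/0.2723 = 3.673.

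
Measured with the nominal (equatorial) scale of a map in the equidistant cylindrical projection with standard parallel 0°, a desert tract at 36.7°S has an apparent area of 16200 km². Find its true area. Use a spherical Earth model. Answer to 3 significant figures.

13000 km²

In the plate carrée (x = Rλ, y = Rφ), meridians are true-scale (h = 1) and parallels are stretched by k = sec φ.
Areal scale = h·k = 1 × sec φ; at 36.7°, h = 1.000, k = 1.247, so h·k = 1.247.
True area = apparent / (areal scale) = 16200 / 1.247 ≈ 13000 km².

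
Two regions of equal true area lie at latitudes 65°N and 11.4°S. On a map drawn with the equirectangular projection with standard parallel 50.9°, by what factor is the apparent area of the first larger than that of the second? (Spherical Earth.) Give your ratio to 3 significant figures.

2.32

The equidistant cylindrical projection with φ₀ = 50.9° has h = 1 (meridians true) and k = cos φ₀ / cos φ along parallels.
Areal scale at 65°: h·k = 1.000 × 1.492 = 1.492.
Areal scale at 11.4°: h·k = 1.000 × 0.6434 = 0.6434.
Ratio = 1.492/0.6434 ≈ 2.32.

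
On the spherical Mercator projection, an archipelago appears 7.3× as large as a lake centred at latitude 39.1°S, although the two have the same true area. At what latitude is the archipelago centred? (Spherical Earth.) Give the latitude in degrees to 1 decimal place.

For equal true areas on Mercator, apparent areas scale as sec²φ, so the ratio is cos²φ₂ / cos²φ₁.
cos²φ₂ / cos²φ₁ = 7.3  ⇒  cos φ₁ = cos 39.1° / √7.3 = 0.7760/2.702 = 0.2872.
φ₁ = arccos(0.2872) ≈ 73.3°.

73.3°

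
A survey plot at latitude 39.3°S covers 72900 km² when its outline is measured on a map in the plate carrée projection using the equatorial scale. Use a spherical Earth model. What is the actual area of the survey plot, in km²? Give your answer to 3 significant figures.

56400 km²

For the equirectangular projection with φ₀ = 0 (plate carrée), h = 1 along meridians and k = sec φ along parallels.
Areal scale = h·k = 1 × sec φ; at 39.3°, h = 1.000, k = 1.292, so h·k = 1.292.
True area = apparent / (areal scale) = 72900 / 1.292 ≈ 56400 km².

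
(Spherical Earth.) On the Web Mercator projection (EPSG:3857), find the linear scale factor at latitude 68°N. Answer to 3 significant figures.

The Mercator projection is conformal; its linear scale factor is the same in every direction and equals sec φ = 1/cos φ.
k = 1/cos 68° = 1/0.3746 = 2.669.

2.67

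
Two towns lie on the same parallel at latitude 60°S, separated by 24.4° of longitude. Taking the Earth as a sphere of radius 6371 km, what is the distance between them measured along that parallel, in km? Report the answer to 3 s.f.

Arc length along a parallel = R cos φ · Δλ (with Δλ in radians).
= 6371 × cos 60° × (24.4° × π/180) = 6371 × 0.5000 × 0.4259 ≈ 1360 km.

1360 km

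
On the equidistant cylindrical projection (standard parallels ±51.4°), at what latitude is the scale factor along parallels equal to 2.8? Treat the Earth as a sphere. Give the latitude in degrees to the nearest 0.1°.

77.1°

With standard parallel φ₀ = 51.4°, the equirectangular projection gives x = Rλ cos φ₀, y = Rφ, so h = 1 and k = cos 51.4° / cos φ.
k = cos φ₀ / cos φ = 2.8  ⇒  cos φ = cos 51.4° / 2.8 = 0.2228.
φ = arccos(0.2228) ≈ 77.1°.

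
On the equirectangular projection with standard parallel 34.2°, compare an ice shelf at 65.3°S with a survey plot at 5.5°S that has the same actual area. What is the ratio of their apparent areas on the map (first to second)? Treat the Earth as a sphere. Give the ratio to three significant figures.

2.38

In the equirectangular projection with standard parallel φ₀ = 34.2° (x = Rλ cos φ₀, y = Rφ), meridians are true-scale (h = 1) and the parallel scale is k = cos φ₀ / cos φ.
Areal scale at 65.3°: h·k = 1.000 × 1.979 = 1.979.
Areal scale at 5.5°: h·k = 1.000 × 0.8309 = 0.8309.
Ratio = 1.979/0.8309 ≈ 2.38.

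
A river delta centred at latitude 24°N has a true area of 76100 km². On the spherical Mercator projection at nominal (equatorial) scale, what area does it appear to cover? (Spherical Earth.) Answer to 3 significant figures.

The Mercator projection is conformal; its linear scale factor is the same in every direction and equals sec φ = 1/cos φ.
Areal scale = k² = sec²φ = 1/cos²(24°) = 1/0.9135² = 1.198.
Apparent area = 76100 × 1.198 ≈ 91200 km².

91200 km²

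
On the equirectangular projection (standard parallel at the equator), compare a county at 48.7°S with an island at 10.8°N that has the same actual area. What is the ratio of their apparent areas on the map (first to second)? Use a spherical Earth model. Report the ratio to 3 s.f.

1.49

For the equirectangular projection with φ₀ = 0 (plate carrée), h = 1 along meridians and k = sec φ along parallels.
Areal scale at 48.7°: h·k = 1.000 × 1.515 = 1.515.
Areal scale at 10.8°: h·k = 1.000 × 1.018 = 1.018.
Ratio = 1.515/1.018 ≈ 1.49.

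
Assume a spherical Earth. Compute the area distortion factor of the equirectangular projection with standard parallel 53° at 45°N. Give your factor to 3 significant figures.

In the equirectangular projection with standard parallel φ₀ = 53° (x = Rλ cos φ₀, y = Rφ), meridians are true-scale (h = 1) and the parallel scale is k = cos φ₀ / cos φ.
Areal scale = h·k = 1 × cos φ₀ / cos φ; at 45°, h = 1.000, k = 0.8511, so h·k = 0.8511.

0.851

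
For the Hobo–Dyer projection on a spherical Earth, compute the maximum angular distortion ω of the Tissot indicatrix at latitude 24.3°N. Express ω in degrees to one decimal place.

The Hobo–Dyer projection is cylindrical equal-area with φ₀ = 37.5°. For cylindrical equal-area with standard parallel φ₀, h = cos φ / cos φ₀ and k = cos φ₀ / cos φ, so h·k = 1.
At 24.3°: h = 1.149, k = 0.8705; principal scales a = 1.149, b = 0.8705.
sin(ω/2) = (a − b)/(a + b) = 0.2783/2.019 = 0.1378, so ω = 2 arcsin(0.1378) ≈ 15.8°.

15.8°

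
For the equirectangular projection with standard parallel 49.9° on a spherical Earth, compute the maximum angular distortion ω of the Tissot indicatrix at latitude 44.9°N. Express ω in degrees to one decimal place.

The equidistant cylindrical projection with φ₀ = 49.9° has h = 1 (meridians true) and k = cos φ₀ / cos φ along parallels.
At 44.9°: h = 1.000, k = 0.9093; principal scales a = 1.000, b = 0.9093.
sin(ω/2) = (a − b)/(a + b) = 0.09066/1.909 = 0.04748, so ω = 2 arcsin(0.04748) ≈ 5.4°.

5.4°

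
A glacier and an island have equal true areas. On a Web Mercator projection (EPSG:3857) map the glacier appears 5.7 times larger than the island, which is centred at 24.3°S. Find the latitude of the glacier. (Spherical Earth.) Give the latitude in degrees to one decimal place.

Mercator areal scale is sec²φ, so apparent-area ratio = sec²φ₁ / sec²φ₂ = cos²φ₂ / cos²φ₁.
cos²φ₂ / cos²φ₁ = 5.7  ⇒  cos φ₁ = cos 24.3° / √5.7 = 0.9114/2.387 = 0.3817.
φ₁ = arccos(0.3817) ≈ 67.6°.

67.6°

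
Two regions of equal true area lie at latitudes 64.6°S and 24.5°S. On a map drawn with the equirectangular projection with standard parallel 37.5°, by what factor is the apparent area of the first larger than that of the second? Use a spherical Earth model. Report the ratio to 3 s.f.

2.12

In the equirectangular projection with standard parallel φ₀ = 37.5° (x = Rλ cos φ₀, y = Rφ), meridians are true-scale (h = 1) and the parallel scale is k = cos φ₀ / cos φ.
Areal scale at 64.6°: h·k = 1.000 × 1.850 = 1.850.
Areal scale at 24.5°: h·k = 1.000 × 0.8719 = 0.8719.
Ratio = 1.850/0.8719 ≈ 2.12.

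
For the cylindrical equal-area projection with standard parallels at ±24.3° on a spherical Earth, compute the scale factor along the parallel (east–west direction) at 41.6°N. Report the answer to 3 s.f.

For cylindrical equal-area with standard parallel φ₀, h = cos φ / cos φ₀ and k = cos φ₀ / cos φ, so h·k = 1.
k = cos 24.3° / cos 41.6° = 0.9114/0.7478 = 1.219.

1.22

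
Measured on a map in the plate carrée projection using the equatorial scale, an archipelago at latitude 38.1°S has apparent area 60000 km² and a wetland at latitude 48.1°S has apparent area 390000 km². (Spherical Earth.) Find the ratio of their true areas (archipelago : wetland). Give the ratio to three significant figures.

Plate carrée has h = 1 and k = sec φ, giving areal scale sec φ; true area = (apparent area) · cos φ.
True area of archipelago: 60000 × cos(38.1°) = 60000 × 0.7869 = 47220 km².
True area of wetland: 390000 × cos(48.1°) = 390000 × 0.6678 = 260500 km².
Ratio = 47220 / 260500 ≈ 0.181.

0.181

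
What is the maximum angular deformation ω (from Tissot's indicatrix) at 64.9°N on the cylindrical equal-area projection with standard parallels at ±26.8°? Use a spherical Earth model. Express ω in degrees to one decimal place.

Cylindrical equal-area (φ₀ = 26.8°): h = cos φ / cos 26.8° along meridians, k = cos 26.8° / cos φ along parallels; h·k = 1.
At 64.9°: h = 0.4752, k = 2.104; principal scales a = 2.104, b = 0.4752.
sin(ω/2) = (a − b)/(a + b) = 1.629/2.579 = 0.6315, so ω = 2 arcsin(0.6315) ≈ 78.3°.

78.3°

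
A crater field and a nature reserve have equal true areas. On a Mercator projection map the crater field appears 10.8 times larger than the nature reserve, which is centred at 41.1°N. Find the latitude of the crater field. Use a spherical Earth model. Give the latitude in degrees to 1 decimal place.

76.7°

On Mercator, (apparent₁)/(apparent₂) = sec²φ₁ / sec²φ₂ when true areas are equal.
cos²φ₂ / cos²φ₁ = 10.8  ⇒  cos φ₁ = cos 41.1° / √10.8 = 0.7536/3.286 = 0.2293.
φ₁ = arccos(0.2293) ≈ 76.7°.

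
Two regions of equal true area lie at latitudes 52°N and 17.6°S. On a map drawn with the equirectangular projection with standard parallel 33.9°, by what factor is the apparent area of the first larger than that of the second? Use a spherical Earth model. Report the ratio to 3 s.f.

1.55

In the equirectangular projection with standard parallel φ₀ = 33.9° (x = Rλ cos φ₀, y = Rφ), meridians are true-scale (h = 1) and the parallel scale is k = cos φ₀ / cos φ.
Areal scale at 52°: h·k = 1.000 × 1.348 = 1.348.
Areal scale at 17.6°: h·k = 1.000 × 0.8708 = 0.8708.
Ratio = 1.348/0.8708 ≈ 1.55.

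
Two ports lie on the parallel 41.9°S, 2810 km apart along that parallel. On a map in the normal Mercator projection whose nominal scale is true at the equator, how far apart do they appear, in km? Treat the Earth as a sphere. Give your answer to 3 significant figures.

The Mercator projection is conformal; its linear scale factor is the same in every direction and equals sec φ = 1/cos φ.
Along the parallel, k = sec 41.9° = 1/0.7443 = 1.344.
Map distance = 2810 × 1.344 ≈ 3780 km.

3780 km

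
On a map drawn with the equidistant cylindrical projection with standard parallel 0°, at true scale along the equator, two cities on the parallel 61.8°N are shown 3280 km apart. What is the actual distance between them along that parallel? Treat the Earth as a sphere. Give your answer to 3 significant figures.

1550 km

Plate carrée maps x = Rλ, y = Rφ. The meridian scale is h = 1 and the parallel scale is k = 1/cos φ = sec φ.
Along the parallel at 61.8°, map distances are exaggerated by k = sec 61.8° = 2.116.
True distance = 3280 / 2.116 = 3280 × cos 61.8° ≈ 1550 km.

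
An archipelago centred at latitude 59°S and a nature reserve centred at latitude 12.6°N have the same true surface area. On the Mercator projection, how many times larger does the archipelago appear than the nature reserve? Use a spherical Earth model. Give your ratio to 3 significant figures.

Mercator is conformal with k = sec φ, so areal scale = k² = sec²φ.
At 59°: sec²(59°) = 1/0.5150² = 3.770.
At 12.6°: sec²(12.6°) = 1/0.9759² = 1.050.
Ratio = 3.770/1.050 = cos²(12.6°)/cos²(59°) ≈ 3.59.

3.59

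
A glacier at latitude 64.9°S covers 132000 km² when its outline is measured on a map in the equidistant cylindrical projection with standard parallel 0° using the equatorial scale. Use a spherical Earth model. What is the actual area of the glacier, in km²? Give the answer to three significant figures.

56000 km²

For the equirectangular projection with φ₀ = 0 (plate carrée), h = 1 along meridians and k = sec φ along parallels.
Areal scale = h·k = 1 × sec φ; at 64.9°, h = 1.000, k = 2.357, so h·k = 2.357.
True area = apparent / (areal scale) = 132000 / 2.357 ≈ 56000 km².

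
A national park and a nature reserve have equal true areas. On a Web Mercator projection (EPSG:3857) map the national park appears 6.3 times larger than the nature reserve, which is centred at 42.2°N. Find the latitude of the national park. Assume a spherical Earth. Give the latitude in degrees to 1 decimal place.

For equal true areas on Mercator, apparent areas scale as sec²φ, so the ratio is cos²φ₂ / cos²φ₁.
cos²φ₂ / cos²φ₁ = 6.3  ⇒  cos φ₁ = cos 42.2° / √6.3 = 0.7408/2.510 = 0.2951.
φ₁ = arccos(0.2951) ≈ 72.8°.

72.8°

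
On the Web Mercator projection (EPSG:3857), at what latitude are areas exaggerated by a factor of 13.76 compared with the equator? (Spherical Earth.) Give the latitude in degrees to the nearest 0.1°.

Mercator areal scale is sec²φ.
sec²φ = 13.76  ⇒  cos²φ = 0.07267  ⇒  cos φ = 0.2696.
φ = arccos(0.2696) ≈ 74.4°.

74.4°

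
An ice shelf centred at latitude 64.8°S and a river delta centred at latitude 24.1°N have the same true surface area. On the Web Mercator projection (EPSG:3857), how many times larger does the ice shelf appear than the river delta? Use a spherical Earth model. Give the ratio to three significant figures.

Mercator is conformal with k = sec φ, so areal scale = k² = sec²φ.
At 64.8°: sec²(64.8°) = 1/0.4258² = 5.516.
At 24.1°: sec²(24.1°) = 1/0.9128² = 1.200.
Ratio = 5.516/1.200 = cos²(24.1°)/cos²(64.8°) ≈ 4.60.

4.60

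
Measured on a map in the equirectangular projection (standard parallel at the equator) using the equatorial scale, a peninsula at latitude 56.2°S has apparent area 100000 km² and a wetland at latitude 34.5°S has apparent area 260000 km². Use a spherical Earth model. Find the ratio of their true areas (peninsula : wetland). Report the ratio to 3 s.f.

Plate carrée has h = 1 and k = sec φ, giving areal scale sec φ; true area = (apparent area) · cos φ.
True area of peninsula: 100000 × cos(56.2°) = 100000 × 0.5563 = 55630 km².
True area of wetland: 260000 × cos(34.5°) = 260000 × 0.8241 = 214300 km².
Ratio = 55630 / 214300 ≈ 0.260.

0.260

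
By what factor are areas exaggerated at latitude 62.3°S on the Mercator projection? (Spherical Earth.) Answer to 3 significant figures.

The Mercator projection is conformal; its linear scale factor is the same in every direction and equals sec φ = 1/cos φ.
Areal scale = k² = sec²φ = 1/cos²(62.3°) = 1/0.4648² = 4.628.

4.63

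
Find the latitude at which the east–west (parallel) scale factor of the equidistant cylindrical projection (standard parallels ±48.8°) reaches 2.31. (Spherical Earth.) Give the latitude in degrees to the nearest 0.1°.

73.4°

With standard parallel φ₀ = 48.8°, the equirectangular projection gives x = Rλ cos φ₀, y = Rφ, so h = 1 and k = cos 48.8° / cos φ.
k = cos φ₀ / cos φ = 2.31  ⇒  cos φ = cos 48.8° / 2.31 = 0.2851.
φ = arccos(0.2851) ≈ 73.4°.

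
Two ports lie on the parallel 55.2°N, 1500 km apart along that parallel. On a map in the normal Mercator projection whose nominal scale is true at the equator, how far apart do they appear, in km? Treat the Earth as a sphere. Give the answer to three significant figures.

The Mercator projection is conformal; its linear scale factor is the same in every direction and equals sec φ = 1/cos φ.
Along the parallel, k = sec 55.2° = 1/0.5707 = 1.752.
Map distance = 1500 × 1.752 ≈ 2630 km.

2630 km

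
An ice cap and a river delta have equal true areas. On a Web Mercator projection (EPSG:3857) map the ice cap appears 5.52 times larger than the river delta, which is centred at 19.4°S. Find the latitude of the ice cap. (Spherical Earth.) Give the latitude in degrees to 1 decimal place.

66.3°

On Mercator, (apparent₁)/(apparent₂) = sec²φ₁ / sec²φ₂ when true areas are equal.
cos²φ₂ / cos²φ₁ = 5.52  ⇒  cos φ₁ = cos 19.4° / √5.52 = 0.9432/2.349 = 0.4015.
φ₁ = arccos(0.4015) ≈ 66.3°.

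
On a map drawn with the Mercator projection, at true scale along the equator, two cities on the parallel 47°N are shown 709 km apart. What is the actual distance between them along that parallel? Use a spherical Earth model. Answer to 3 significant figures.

484 km

The Mercator projection is conformal; its linear scale factor is the same in every direction and equals sec φ = 1/cos φ.
Along the parallel at 47°, map distances are exaggerated by k = sec 47° = 1.466.
True distance = 709 / 1.466 = 709 × cos 47° ≈ 484 km.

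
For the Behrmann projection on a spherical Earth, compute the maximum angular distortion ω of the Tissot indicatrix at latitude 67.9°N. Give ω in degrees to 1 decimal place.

86.1°

The Behrmann projection is cylindrical equal-area with φ₀ = 30°. A cylindrical equal-area projection with standard parallel φ₀ has meridian scale h = cos φ / cos φ₀ and parallel scale k = cos φ₀ / cos φ (so areas are preserved, h·k = 1).
At 67.9°: h = 0.4344, k = 2.302; principal scales a = 2.302, b = 0.4344.
sin(ω/2) = (a − b)/(a + b) = 1.867/2.736 = 0.6825, so ω = 2 arcsin(0.6825) ≈ 86.1°.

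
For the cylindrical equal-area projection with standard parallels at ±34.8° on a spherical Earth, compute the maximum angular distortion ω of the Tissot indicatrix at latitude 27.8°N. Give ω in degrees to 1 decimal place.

8.5°

A cylindrical equal-area projection with standard parallel φ₀ has meridian scale h = cos φ / cos φ₀ and parallel scale k = cos φ₀ / cos φ (so areas are preserved, h·k = 1).
At 27.8°: h = 1.077, k = 0.9283; principal scales a = 1.077, b = 0.9283.
sin(ω/2) = (a − b)/(a + b) = 0.1490/2.006 = 0.07427, so ω = 2 arcsin(0.07427) ≈ 8.5°.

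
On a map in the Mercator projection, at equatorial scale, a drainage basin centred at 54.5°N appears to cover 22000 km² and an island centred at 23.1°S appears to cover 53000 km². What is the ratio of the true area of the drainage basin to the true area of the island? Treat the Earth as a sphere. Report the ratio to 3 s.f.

0.165

Mercator's areal exaggeration is sec²φ; hence true area = (apparent area) · cos²φ.
True area of drainage basin: 22000 × cos²(54.5°) = 22000 × 0.3372 = 7419 km².
True area of island: 53000 × cos²(23.1°) = 53000 × 0.8461 = 44840 km².
Ratio = 7419 / 44840 ≈ 0.165.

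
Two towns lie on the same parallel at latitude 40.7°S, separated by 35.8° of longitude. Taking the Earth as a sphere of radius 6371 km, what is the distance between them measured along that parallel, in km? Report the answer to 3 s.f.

3020 km

Arc length along a parallel = R cos φ · Δλ (with Δλ in radians).
= 6371 × cos 40.7° × (35.8° × π/180) = 6371 × 0.7581 × 0.6248 ≈ 3020 km.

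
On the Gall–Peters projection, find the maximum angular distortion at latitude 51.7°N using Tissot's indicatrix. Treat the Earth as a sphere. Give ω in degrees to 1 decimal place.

The Gall–Peters projection is cylindrical equal-area with φ₀ = 45°. Cylindrical equal-area (φ₀ = 45°): h = cos φ / cos 45° along meridians, k = cos 45° / cos φ along parallels; h·k = 1.
At 51.7°: h = 0.8765, k = 1.141; principal scales a = 1.141, b = 0.8765.
sin(ω/2) = (a − b)/(a + b) = 0.2644/2.017 = 0.1311, so ω = 2 arcsin(0.1311) ≈ 15.1°.

15.1°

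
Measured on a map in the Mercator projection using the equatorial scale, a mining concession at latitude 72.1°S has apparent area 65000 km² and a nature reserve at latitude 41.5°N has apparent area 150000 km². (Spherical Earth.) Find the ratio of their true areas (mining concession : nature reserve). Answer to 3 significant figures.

On Mercator the areal scale is sec²φ, so true area = apparent × cos²φ.
True area of mining concession: 65000 × cos²(72.1°) = 65000 × 0.09447 = 6140 km².
True area of nature reserve: 150000 × cos²(41.5°) = 150000 × 0.5609 = 84140 km².
Ratio = 6140 / 84140 ≈ 0.0730.

0.0730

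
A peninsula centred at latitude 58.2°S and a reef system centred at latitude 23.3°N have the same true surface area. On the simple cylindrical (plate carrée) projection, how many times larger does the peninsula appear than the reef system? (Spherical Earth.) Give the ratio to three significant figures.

For the equirectangular projection with φ₀ = 0 (plate carrée), h = 1 along meridians and k = sec φ along parallels.
Areal scale at 58.2°: h·k = 1.000 × 1.898 = 1.898.
Areal scale at 23.3°: h·k = 1.000 × 1.089 = 1.089.
Ratio = 1.898/1.089 ≈ 1.74.

1.74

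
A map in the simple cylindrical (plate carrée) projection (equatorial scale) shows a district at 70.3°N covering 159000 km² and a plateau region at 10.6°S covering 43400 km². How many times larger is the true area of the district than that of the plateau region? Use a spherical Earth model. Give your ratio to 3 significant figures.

1.26

Plate carrée has h = 1 and k = sec φ, giving areal scale sec φ; true area = (apparent area) · cos φ.
True area of district: 159000 × cos(70.3°) = 159000 × 0.3371 = 53600 km².
True area of plateau region: 43400 × cos(10.6°) = 43400 × 0.9829 = 42660 km².
Ratio = 53600 / 42660 ≈ 1.26.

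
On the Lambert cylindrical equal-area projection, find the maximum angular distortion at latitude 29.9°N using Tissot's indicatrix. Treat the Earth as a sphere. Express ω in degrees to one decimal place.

The Lambert cylindrical equal-area projection is the cylindrical equal-area projection with its standard parallel at the equator (φ₀ = 0). Cylindrical equal-area (φ₀ = 0°): h = cos φ / cos 0° along meridians, k = cos 0° / cos φ along parallels; h·k = 1.
At 29.9°: h = 0.8669, k = 1.154; principal scales a = 1.154, b = 0.8669.
sin(ω/2) = (a − b)/(a + b) = 0.2866/2.020 = 0.1419, so ω = 2 arcsin(0.1419) ≈ 16.3°.

16.3°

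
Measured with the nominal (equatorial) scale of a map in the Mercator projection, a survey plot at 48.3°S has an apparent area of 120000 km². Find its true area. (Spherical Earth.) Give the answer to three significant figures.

For Mercator, h = k = sec φ (a conformal cylindrical projection has a single point scale, 1/cos φ).
Areal scale = k² = sec²φ = 1/cos²(48.3°) = 1/0.6652² = 2.260.
True area = apparent / (areal scale) = 120000 / 2.260 ≈ 53100 km².

53100 km²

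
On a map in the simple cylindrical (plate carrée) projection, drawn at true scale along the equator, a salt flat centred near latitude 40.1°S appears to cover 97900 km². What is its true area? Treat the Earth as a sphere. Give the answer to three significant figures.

74900 km²

For the equirectangular projection with φ₀ = 0 (plate carrée), h = 1 along meridians and k = sec φ along parallels.
Areal scale = h·k = 1 × sec φ; at 40.1°, h = 1.000, k = 1.307, so h·k = 1.307.
True area = apparent / (areal scale) = 97900 / 1.307 ≈ 74900 km².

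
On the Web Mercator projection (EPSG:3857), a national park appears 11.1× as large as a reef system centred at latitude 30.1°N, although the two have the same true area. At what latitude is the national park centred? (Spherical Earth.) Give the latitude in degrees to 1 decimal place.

74.9°

Mercator areal scale is sec²φ, so apparent-area ratio = sec²φ₁ / sec²φ₂ = cos²φ₂ / cos²φ₁.
cos²φ₂ / cos²φ₁ = 11.1  ⇒  cos φ₁ = cos 30.1° / √11.1 = 0.8652/3.332 = 0.2597.
φ₁ = arccos(0.2597) ≈ 74.9°.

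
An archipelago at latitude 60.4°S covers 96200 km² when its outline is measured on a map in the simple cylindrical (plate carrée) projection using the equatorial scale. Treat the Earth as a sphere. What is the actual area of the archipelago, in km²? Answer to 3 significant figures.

47500 km²

Plate carrée maps x = Rλ, y = Rφ. The meridian scale is h = 1 and the parallel scale is k = 1/cos φ = sec φ.
Areal scale = h·k = 1 × sec φ; at 60.4°, h = 1.000, k = 2.025, so h·k = 2.025.
True area = apparent / (areal scale) = 96200 / 2.025 ≈ 47500 km².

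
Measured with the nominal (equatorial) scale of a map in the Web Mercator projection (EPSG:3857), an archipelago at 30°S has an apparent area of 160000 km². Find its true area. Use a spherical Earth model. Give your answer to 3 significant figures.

120000 km²

Mercator is conformal, so the point scale is isotropic: h = k = sec φ = 1/cos φ.
Areal scale = k² = sec²φ = 1/cos²(30°) = 1/0.8660² = 1.333.
True area = apparent / (areal scale) = 160000 / 1.333 ≈ 120000 km².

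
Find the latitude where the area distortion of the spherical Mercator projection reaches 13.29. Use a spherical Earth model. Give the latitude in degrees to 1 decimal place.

74.1°

Mercator areal scale is sec²φ.
sec²φ = 13.29  ⇒  cos²φ = 0.07524  ⇒  cos φ = 0.2743.
φ = arccos(0.2743) ≈ 74.1°.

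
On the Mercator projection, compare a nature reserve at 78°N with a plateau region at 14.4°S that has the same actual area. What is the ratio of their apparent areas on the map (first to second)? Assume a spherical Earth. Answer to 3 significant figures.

On Mercator, area is exaggerated by sec²φ = 1/cos²φ.
At 78°: sec²(78°) = 1/0.2079² = 23.13.
At 14.4°: sec²(14.4°) = 1/0.9686² = 1.066.
Ratio = 23.13/1.066 = cos²(14.4°)/cos²(78°) ≈ 21.7.

21.7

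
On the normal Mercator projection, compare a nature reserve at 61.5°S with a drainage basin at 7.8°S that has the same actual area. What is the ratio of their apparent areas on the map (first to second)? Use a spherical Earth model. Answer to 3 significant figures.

Mercator is conformal with k = sec φ, so areal scale = k² = sec²φ.
At 61.5°: sec²(61.5°) = 1/0.4772² = 4.392.
At 7.8°: sec²(7.8°) = 1/0.9907² = 1.019.
Ratio = 4.392/1.019 = cos²(7.8°)/cos²(61.5°) ≈ 4.31.

4.31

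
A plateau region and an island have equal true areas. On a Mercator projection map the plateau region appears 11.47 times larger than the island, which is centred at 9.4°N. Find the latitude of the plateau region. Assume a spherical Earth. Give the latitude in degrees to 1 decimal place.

73.1°

For equal true areas on Mercator, apparent areas scale as sec²φ, so the ratio is cos²φ₂ / cos²φ₁.
cos²φ₂ / cos²φ₁ = 11.47  ⇒  cos φ₁ = cos 9.4° / √11.47 = 0.9866/3.387 = 0.2913.
φ₁ = arccos(0.2913) ≈ 73.1°.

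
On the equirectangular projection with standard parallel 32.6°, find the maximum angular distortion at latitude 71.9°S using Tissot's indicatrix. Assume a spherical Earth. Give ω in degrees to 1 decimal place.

In the equirectangular projection with standard parallel φ₀ = 32.6° (x = Rλ cos φ₀, y = Rφ), meridians are true-scale (h = 1) and the parallel scale is k = cos φ₀ / cos φ.
At 71.9°: h = 1.000, k = 2.712; principal scales a = 2.712, b = 1.000.
sin(ω/2) = (a − b)/(a + b) = 1.712/3.712 = 0.4612, so ω = 2 arcsin(0.4612) ≈ 54.9°.

54.9°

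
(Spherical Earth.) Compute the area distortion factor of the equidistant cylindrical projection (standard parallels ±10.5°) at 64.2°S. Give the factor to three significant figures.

In the equirectangular projection with standard parallel φ₀ = 10.5° (x = Rλ cos φ₀, y = Rφ), meridians are true-scale (h = 1) and the parallel scale is k = cos φ₀ / cos φ.
Areal scale = h·k = 1 × cos φ₀ / cos φ; at 64.2°, h = 1.000, k = 2.259, so h·k = 2.259.

2.26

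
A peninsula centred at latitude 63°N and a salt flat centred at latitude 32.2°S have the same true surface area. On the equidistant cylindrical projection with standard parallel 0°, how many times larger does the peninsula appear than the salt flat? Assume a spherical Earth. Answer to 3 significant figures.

In the plate carrée (x = Rλ, y = Rφ), meridians are true-scale (h = 1) and parallels are stretched by k = sec φ.
Areal scale at 63°: h·k = 1.000 × 2.203 = 2.203.
Areal scale at 32.2°: h·k = 1.000 × 1.182 = 1.182.
Ratio = 2.203/1.182 ≈ 1.86.

1.86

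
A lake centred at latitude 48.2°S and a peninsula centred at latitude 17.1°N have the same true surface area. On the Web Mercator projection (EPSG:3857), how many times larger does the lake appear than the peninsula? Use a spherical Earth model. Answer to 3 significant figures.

Mercator is conformal with k = sec φ, so areal scale = k² = sec²φ.
At 48.2°: sec²(48.2°) = 1/0.6665² = 2.251.
At 17.1°: sec²(17.1°) = 1/0.9558² = 1.095.
Ratio = 2.251/1.095 = cos²(17.1°)/cos²(48.2°) ≈ 2.06.

2.06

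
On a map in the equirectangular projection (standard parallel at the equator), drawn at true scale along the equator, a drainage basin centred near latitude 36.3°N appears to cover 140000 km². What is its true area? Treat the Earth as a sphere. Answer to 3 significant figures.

113000 km²

Plate carrée maps x = Rλ, y = Rφ. The meridian scale is h = 1 and the parallel scale is k = 1/cos φ = sec φ.
Areal scale = h·k = 1 × sec φ; at 36.3°, h = 1.000, k = 1.241, so h·k = 1.241.
True area = apparent / (areal scale) = 140000 / 1.241 ≈ 113000 km².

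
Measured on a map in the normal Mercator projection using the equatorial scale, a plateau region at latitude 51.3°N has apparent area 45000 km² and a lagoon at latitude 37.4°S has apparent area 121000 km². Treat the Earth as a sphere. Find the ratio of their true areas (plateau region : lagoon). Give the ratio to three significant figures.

On Mercator the areal scale is sec²φ, so true area = apparent × cos²φ.
True area of plateau region: 45000 × cos²(51.3°) = 45000 × 0.3909 = 17590 km².
True area of lagoon: 121000 × cos²(37.4°) = 121000 × 0.6311 = 76360 km².
Ratio = 17590 / 76360 ≈ 0.230.

0.230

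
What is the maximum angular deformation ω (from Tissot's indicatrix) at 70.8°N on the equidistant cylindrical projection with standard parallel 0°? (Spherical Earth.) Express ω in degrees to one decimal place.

In the plate carrée (x = Rλ, y = Rφ), meridians are true-scale (h = 1) and parallels are stretched by k = sec φ.
At 70.8°: h = 1.000, k = 3.041; principal scales a = 3.041, b = 1.000.
sin(ω/2) = (a − b)/(a + b) = 2.041/4.041 = 0.5050, so ω = 2 arcsin(0.5050) ≈ 60.7°.

60.7°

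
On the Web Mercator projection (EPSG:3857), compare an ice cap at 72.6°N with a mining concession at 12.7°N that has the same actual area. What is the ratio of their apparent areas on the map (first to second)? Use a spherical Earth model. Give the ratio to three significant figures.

Mercator is conformal with k = sec φ, so areal scale = k² = sec²φ.
At 72.6°: sec²(72.6°) = 1/0.2990² = 11.18.
At 12.7°: sec²(12.7°) = 1/0.9755² = 1.051.
Ratio = 11.18/1.051 = cos²(12.7°)/cos²(72.6°) ≈ 10.6.

10.6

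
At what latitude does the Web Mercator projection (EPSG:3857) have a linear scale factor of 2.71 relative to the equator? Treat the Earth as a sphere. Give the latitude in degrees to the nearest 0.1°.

Mercator scale is k = sec φ = 1/cos φ.
1/cos φ = 2.71  ⇒  cos φ = 0.3690  ⇒  φ = arccos(0.3690) ≈ 68.3°.

68.3°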